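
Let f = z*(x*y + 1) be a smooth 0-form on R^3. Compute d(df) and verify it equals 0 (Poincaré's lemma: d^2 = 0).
d(df) = 0

Step 1: df = sum_i (∂f/∂x_i) dx_i = (y*z) dx + (x*z) dy + (x*y + 1) dz.
Step 2: Apply d again. Using the 1-form formula, the coefficient of dx ∧ dy in d(df) is ∂^2 f/∂x ∂y - ∂^2 f/∂y ∂x = (z) - (z) = 0 (equality of mixed partials for smooth f).
Similarly for dx ∧ dz and dy ∧ dz — all coefficients vanish. So d(df) = 0.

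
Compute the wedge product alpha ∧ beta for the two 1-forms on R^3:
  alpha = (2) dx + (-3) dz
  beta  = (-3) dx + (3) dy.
alpha ∧ beta = (6) dx ∧ dy + (-9) dx ∧ dz + (9) dy ∧ dz

Distribute the wedge, using dx_i ∧ dx_j = -dx_j ∧ dx_i and dx_i ∧ dx_i = 0. For each pair (i, j) with i < j, the coefficient of dx_i ∧ dx_j in alpha ∧ beta is (alpha_i * beta_j - alpha_j * beta_i). Collecting: alpha ∧ beta = (6) dx ∧ dy + (-9) dx ∧ dz + (9) dy ∧ dz.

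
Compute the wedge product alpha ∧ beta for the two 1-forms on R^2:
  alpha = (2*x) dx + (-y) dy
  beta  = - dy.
alpha ∧ beta = (-2*x) dx ∧ dy

Distribute the wedge, using dx_i ∧ dx_j = -dx_j ∧ dx_i and dx_i ∧ dx_i = 0. For each pair (i, j) with i < j, the coefficient of dx_i ∧ dx_j in alpha ∧ beta is (alpha_i * beta_j - alpha_j * beta_i). Collecting: alpha ∧ beta = (-2*x) dx ∧ dy.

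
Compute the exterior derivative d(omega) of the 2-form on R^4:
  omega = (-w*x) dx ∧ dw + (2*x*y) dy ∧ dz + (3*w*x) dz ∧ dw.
d(omega) = (2*y) dx ∧ dy ∧ dz + (3*w) dx ∧ dz ∧ dw

For a 2-form omega = sum_{i<j} g_{ij} dx_i ∧ dx_j, the exterior derivative is
  d(omega) = sum_{i<j} d(g_{ij}) ∧ dx_i ∧ dx_j = sum_{i<j, k} (∂g_{ij}/∂x_k) dx_k ∧ dx_i ∧ dx_j.
Expand each term, using dx_k ∧ dx_i ∧ dx_j = sgn(permutation) dx_{(a)} ∧ dx_{(b)} ∧ dx_{(c)} with (a < b < c) sorted:
  d(2*x*y) includes (∂/∂x)(2*x*y) dx = (2*y) dx, which multiplied by dy ∧ dz gives (2*y) dx ∧ dy ∧ dz
  d(3*w*x) includes (∂/∂x)(3*w*x) dx = (3*w) dx, which multiplied by dz ∧ dw gives (3*w) dx ∧ dz ∧ dw
Collecting like 3-forms: d(omega) = (2*y) dx ∧ dy ∧ dz + (3*w) dx ∧ dz ∧ dw.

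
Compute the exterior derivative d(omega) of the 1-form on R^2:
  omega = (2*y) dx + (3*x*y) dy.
d(omega) = (3*y - 2) dx ∧ dy

For a 1-form omega = sum_i f_i dx_i, the exterior derivative is
  d(omega) = sum_{i < j} (∂f_j/∂x_i - ∂f_i/∂x_j) dx_i ∧ dx_j.
  coefficient of dx ∧ dy: ∂f_2/∂x - ∂f_1/∂y = ∂(3*x*y)/∂x - ∂(2*y)/∂y = 3*y - 2
Assembling: d(omega) = (3*y - 2) dx ∧ dy.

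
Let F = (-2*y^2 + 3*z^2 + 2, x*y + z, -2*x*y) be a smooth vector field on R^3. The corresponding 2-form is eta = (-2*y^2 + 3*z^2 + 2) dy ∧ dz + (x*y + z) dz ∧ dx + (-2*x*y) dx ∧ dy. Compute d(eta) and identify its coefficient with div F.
d(eta) = (x) dx ∧ dy ∧ dz; div F = x

For a 2-form in R^3 of the form above, applying d gives a 3-form with coefficient ∂P/∂x + ∂Q/∂y + ∂R/∂z:
  ∂P/∂x = 0
  ∂Q/∂y = x
  ∂R/∂z = 0
Sum = x, which is exactly div F.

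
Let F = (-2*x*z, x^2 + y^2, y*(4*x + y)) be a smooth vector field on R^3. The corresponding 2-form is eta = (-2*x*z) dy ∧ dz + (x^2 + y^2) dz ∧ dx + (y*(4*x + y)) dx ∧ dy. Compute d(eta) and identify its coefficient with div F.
d(eta) = (2*y - 2*z) dx ∧ dy ∧ dz; div F = 2*y - 2*z

For a 2-form in R^3 of the form above, applying d gives a 3-form with coefficient ∂P/∂x + ∂Q/∂y + ∂R/∂z:
  ∂P/∂x = -2*z
  ∂Q/∂y = 2*y
  ∂R/∂z = 0
Sum = 2*y - 2*z, which is exactly div F.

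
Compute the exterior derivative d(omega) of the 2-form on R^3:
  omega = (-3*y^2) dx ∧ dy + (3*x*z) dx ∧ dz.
d(omega) = 0

For a 2-form omega = sum_{i<j} g_{ij} dx_i ∧ dx_j, the exterior derivative is
  d(omega) = sum_{i<j} d(g_{ij}) ∧ dx_i ∧ dx_j = sum_{i<j, k} (∂g_{ij}/∂x_k) dx_k ∧ dx_i ∧ dx_j.
Expand each term, using dx_k ∧ dx_i ∧ dx_j = sgn(permutation) dx_{(a)} ∧ dx_{(b)} ∧ dx_{(c)} with (a < b < c) sorted:

Collecting like 3-forms: d(omega) = 0.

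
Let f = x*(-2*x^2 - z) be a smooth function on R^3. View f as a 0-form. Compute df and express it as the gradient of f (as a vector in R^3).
df = (-6*x^2 - z) dx + (0) dy + (-x) dz; grad f = (-6*x^2 - z, 0, -x)

For a 0-form f, d f = (∂f/∂x) dx + (∂f/∂y) dy + (∂f/∂z) dz. The components of the vector representation are exactly the entries of grad f in Cartesian coordinates:
  ∂f/∂x = -6*x^2 - z
  ∂f/∂y = 0
  ∂f/∂z = -x.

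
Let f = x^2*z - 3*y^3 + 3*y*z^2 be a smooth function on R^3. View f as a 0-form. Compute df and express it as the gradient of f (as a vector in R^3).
df = (2*x*z) dx + (-9*y^2 + 3*z^2) dy + (x^2 + 6*y*z) dz; grad f = (2*x*z, -9*y^2 + 3*z^2, x^2 + 6*y*z)

For a 0-form f, d f = (∂f/∂x) dx + (∂f/∂y) dy + (∂f/∂z) dz. The components of the vector representation are exactly the entries of grad f in Cartesian coordinates:
  ∂f/∂x = 2*x*z
  ∂f/∂y = -9*y^2 + 3*z^2
  ∂f/∂z = x^2 + 6*y*z.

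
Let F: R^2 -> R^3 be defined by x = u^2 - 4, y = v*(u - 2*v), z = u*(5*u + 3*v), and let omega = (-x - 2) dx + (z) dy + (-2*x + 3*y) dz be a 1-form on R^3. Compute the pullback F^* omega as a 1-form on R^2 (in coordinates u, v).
F^* omega = (-22*u^3 + 29*u^2*v - 48*u*v^2 + 84*u - 18*v^3 + 24*v) du + (u*(-u^2 - 8*u*v - 30*v^2 + 24)) dv

Using F^*(f dg) = (f ∘ F) d(g ∘ F), substitute each coordinate x_i by F_i(u, v) in f_i, and replace dx_i by d F_i = (∂F_i/∂u) du + (∂F_i/∂v) dv.
  For the x component: f_1(F) = 2 - u^2; d F_1 = (2*u) du + (0) dv
  For the y component: f_2(F) = u*(5*u + 3*v); d F_2 = (v) du + (u - 4*v) dv
  For the z component: f_3(F) = -2*u^2 + 3*u*v - 6*v^2 + 8; d F_3 = (10*u + 3*v) du + (3*u) dv
Combining and collecting du, dv coefficients:
  coeff of du: -22*u^3 + 29*u^2*v - 48*u*v^2 + 84*u - 18*v^3 + 24*v
  coeff of dv: u*(-u^2 - 8*u*v - 30*v^2 + 24)
F^* omega = (-22*u^3 + 29*u^2*v - 48*u*v^2 + 84*u - 18*v^3 + 24*v) du + (u*(-u^2 - 8*u*v - 30*v^2 + 24)) dv.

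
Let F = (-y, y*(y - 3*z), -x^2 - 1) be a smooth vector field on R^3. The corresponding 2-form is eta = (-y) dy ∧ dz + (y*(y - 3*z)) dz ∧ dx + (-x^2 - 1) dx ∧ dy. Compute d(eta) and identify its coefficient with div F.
d(eta) = (2*y - 3*z) dx ∧ dy ∧ dz; div F = 2*y - 3*z

For a 2-form in R^3 of the form above, applying d gives a 3-form with coefficient ∂P/∂x + ∂Q/∂y + ∂R/∂z:
  ∂P/∂x = 0
  ∂Q/∂y = 2*y - 3*z
  ∂R/∂z = 0
Sum = 2*y - 3*z, which is exactly div F.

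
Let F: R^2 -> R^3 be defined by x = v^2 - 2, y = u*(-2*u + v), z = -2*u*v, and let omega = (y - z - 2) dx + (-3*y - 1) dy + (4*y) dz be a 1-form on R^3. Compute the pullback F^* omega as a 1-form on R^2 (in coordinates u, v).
F^* omega = (-24*u^3 + 34*u^2*v - 11*u*v^2 + 4*u - v) du + (22*u^3 - 15*u^2*v + 6*u*v^2 - u - 4*v) dv

Using F^*(f dg) = (f ∘ F) d(g ∘ F), substitute each coordinate x_i by F_i(u, v) in f_i, and replace dx_i by d F_i = (∂F_i/∂u) du + (∂F_i/∂v) dv.
  For the x component: f_1(F) = -2*u^2 + 3*u*v - 2; d F_1 = (0) du + (2*v) dv
  For the y component: f_2(F) = 6*u^2 - 3*u*v - 1; d F_2 = (-4*u + v) du + (u) dv
  For the z component: f_3(F) = 4*u*(-2*u + v); d F_3 = (-2*v) du + (-2*u) dv
Combining and collecting du, dv coefficients:
  coeff of du: -24*u^3 + 34*u^2*v - 11*u*v^2 + 4*u - v
  coeff of dv: 22*u^3 - 15*u^2*v + 6*u*v^2 - u - 4*v
F^* omega = (-24*u^3 + 34*u^2*v - 11*u*v^2 + 4*u - v) du + (22*u^3 - 15*u^2*v + 6*u*v^2 - u - 4*v) dv.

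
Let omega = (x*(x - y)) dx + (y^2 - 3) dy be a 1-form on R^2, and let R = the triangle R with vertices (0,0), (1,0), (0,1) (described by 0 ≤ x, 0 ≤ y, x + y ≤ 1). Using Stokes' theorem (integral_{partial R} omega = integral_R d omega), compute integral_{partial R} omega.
integral_(partial R) omega = 1/6

Stokes: integral_partial_R omega = integral_R d omega with d omega = (∂Q/∂x - ∂P/∂y) dx ∧ dy.
  ∂Q/∂x = 0
  ∂P/∂y = -x
  integrand = ∂Q/∂x - ∂P/∂y = x.
Integrating over R: integral_0^1 integral_0^{1-x} (x) dy dx = 1/6.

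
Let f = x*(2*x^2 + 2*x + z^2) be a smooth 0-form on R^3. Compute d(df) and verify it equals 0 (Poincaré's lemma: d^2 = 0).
d(df) = 0

Step 1: df = sum_i (∂f/∂x_i) dx_i = (6*x^2 + 4*x + z^2) dx + (0) dy + (2*x*z) dz.
Step 2: Apply d again. Using the 1-form formula, the coefficient of dx ∧ dy in d(df) is ∂^2 f/∂x ∂y - ∂^2 f/∂y ∂x = (0) - (0) = 0 (equality of mixed partials for smooth f).
Similarly for dx ∧ dz and dy ∧ dz — all coefficients vanish. So d(df) = 0.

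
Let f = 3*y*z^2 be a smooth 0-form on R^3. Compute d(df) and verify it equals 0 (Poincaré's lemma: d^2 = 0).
d(df) = 0

Step 1: df = sum_i (∂f/∂x_i) dx_i = (0) dx + (3*z^2) dy + (6*y*z) dz.
Step 2: Apply d again. Using the 1-form formula, the coefficient of dx ∧ dy in d(df) is ∂^2 f/∂x ∂y - ∂^2 f/∂y ∂x = (0) - (0) = 0 (equality of mixed partials for smooth f).
Similarly for dx ∧ dz and dy ∧ dz — all coefficients vanish. So d(df) = 0.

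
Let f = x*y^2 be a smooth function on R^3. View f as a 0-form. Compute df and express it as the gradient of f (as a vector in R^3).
df = (y^2) dx + (2*x*y) dy + (0) dz; grad f = (y^2, 2*x*y, 0)

For a 0-form f, d f = (∂f/∂x) dx + (∂f/∂y) dy + (∂f/∂z) dz. The components of the vector representation are exactly the entries of grad f in Cartesian coordinates:
  ∂f/∂x = y^2
  ∂f/∂y = 2*x*y
  ∂f/∂z = 0.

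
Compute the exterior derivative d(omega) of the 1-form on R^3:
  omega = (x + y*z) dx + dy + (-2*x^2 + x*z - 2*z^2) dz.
d(omega) = (-z) dx ∧ dy + (-4*x - y + z) dx ∧ dz

For a 1-form omega = sum_i f_i dx_i, the exterior derivative is
  d(omega) = sum_{i < j} (∂f_j/∂x_i - ∂f_i/∂x_j) dx_i ∧ dx_j.
  coefficient of dx ∧ dy: ∂f_2/∂x - ∂f_1/∂y = ∂(1)/∂x - ∂(x + y*z)/∂y = -z
  coefficient of dx ∧ dz: ∂f_3/∂x - ∂f_1/∂z = ∂(-2*x^2 + x*z - 2*z^2)/∂x - ∂(x + y*z)/∂z = -4*x - y + z
Assembling: d(omega) = (-z) dx ∧ dy + (-4*x - y + z) dx ∧ dz.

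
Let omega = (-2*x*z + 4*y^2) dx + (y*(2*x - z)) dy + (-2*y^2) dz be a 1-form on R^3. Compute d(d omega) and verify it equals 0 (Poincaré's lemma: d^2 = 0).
d(d omega) = 0

Step 1: d omega = sum_{i<j} (∂f_j/∂x_i - ∂f_i/∂x_j) dx_i ∧ dx_j:
  coeff of dx ∧ dy: -6*y
  coeff of dx ∧ dz: 2*x
  coeff of dy ∧ dz: -3*y
Step 2: Apply d again to each 2-form coefficient. The only possible 3-form in R^3 is dx ∧ dy ∧ dz, with coefficient
  ∂(coeff of dy∧dz)/∂x - ∂(coeff of dx∧dz)/∂y + ∂(coeff of dx∧dy)/∂z
  = ∂/∂x (-3*y) - ∂/∂y (2*x) + ∂/∂z (-6*y).
Each of these terms simplifies to sums of mixed partials that cancel in pairs. The result is 0 (by equality of mixed partials for smooth functions — Schwarz / Clairaut).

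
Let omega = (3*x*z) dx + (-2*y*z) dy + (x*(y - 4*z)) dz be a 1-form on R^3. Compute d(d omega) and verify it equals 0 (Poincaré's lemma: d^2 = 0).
d(d omega) = 0

Step 1: d omega = sum_{i<j} (∂f_j/∂x_i - ∂f_i/∂x_j) dx_i ∧ dx_j:
  coeff of dx ∧ dy: 0
  coeff of dx ∧ dz: -3*x + y - 4*z
  coeff of dy ∧ dz: x + 2*y
Step 2: Apply d again to each 2-form coefficient. The only possible 3-form in R^3 is dx ∧ dy ∧ dz, with coefficient
  ∂(coeff of dy∧dz)/∂x - ∂(coeff of dx∧dz)/∂y + ∂(coeff of dx∧dy)/∂z
  = ∂/∂x (x + 2*y) - ∂/∂y (-3*x + y - 4*z) + ∂/∂z (0).
Each of these terms simplifies to sums of mixed partials that cancel in pairs. The result is 0 (by equality of mixed partials for smooth functions — Schwarz / Clairaut).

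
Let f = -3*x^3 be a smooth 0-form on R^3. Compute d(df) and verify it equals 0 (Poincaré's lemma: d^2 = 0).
d(df) = 0

Step 1: df = sum_i (∂f/∂x_i) dx_i = (-9*x^2) dx + (0) dy + (0) dz.
Step 2: Apply d again. Using the 1-form formula, the coefficient of dx ∧ dy in d(df) is ∂^2 f/∂x ∂y - ∂^2 f/∂y ∂x = (0) - (0) = 0 (equality of mixed partials for smooth f).
Similarly for dx ∧ dz and dy ∧ dz — all coefficients vanish. So d(df) = 0.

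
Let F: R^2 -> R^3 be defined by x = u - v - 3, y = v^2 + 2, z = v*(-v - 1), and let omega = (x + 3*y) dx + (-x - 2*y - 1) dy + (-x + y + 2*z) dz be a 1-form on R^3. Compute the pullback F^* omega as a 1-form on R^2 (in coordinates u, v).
F^* omega = (u + 3*v^2 - v + 3) du + (-2*v^3 + 2*v^2 - 12*v - 8) dv

Using F^*(f dg) = (f ∘ F) d(g ∘ F), substitute each coordinate x_i by F_i(u, v) in f_i, and replace dx_i by d F_i = (∂F_i/∂u) du + (∂F_i/∂v) dv.
  For the x component: f_1(F) = u + 3*v^2 - v + 3; d F_1 = (1) du + (-1) dv
  For the y component: f_2(F) = -u - 2*v^2 + v - 2; d F_2 = (0) du + (2*v) dv
  For the z component: f_3(F) = -u - v^2 - v + 5; d F_3 = (0) du + (-2*v - 1) dv
Combining and collecting du, dv coefficients:
  coeff of du: u + 3*v^2 - v + 3
  coeff of dv: -2*v^3 + 2*v^2 - 12*v - 8
F^* omega = (u + 3*v^2 - v + 3) du + (-2*v^3 + 2*v^2 - 12*v - 8) dv.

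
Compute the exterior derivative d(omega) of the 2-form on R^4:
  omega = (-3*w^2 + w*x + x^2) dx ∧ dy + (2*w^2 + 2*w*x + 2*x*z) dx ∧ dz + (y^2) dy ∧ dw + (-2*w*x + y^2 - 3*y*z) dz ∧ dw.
d(omega) = (-6*w + x) dx ∧ dy ∧ dw + (2*w + 2*x) dx ∧ dz ∧ dw + (2*y - 3*z) dy ∧ dz ∧ dw

For a 2-form omega = sum_{i<j} g_{ij} dx_i ∧ dx_j, the exterior derivative is
  d(omega) = sum_{i<j} d(g_{ij}) ∧ dx_i ∧ dx_j = sum_{i<j, k} (∂g_{ij}/∂x_k) dx_k ∧ dx_i ∧ dx_j.
Expand each term, using dx_k ∧ dx_i ∧ dx_j = sgn(permutation) dx_{(a)} ∧ dx_{(b)} ∧ dx_{(c)} with (a < b < c) sorted:
  d(-3*w^2 + w*x + x^2) includes (∂/∂w)(-3*w^2 + w*x + x^2) dw = (-6*w + x) dw, which multiplied by dx ∧ dy gives (-6*w + x) dx ∧ dy ∧ dw
  d(2*w^2 + 2*w*x + 2*x*z) includes (∂/∂w)(2*w^2 + 2*w*x + 2*x*z) dw = (4*w + 2*x) dw, which multiplied by dx ∧ dz gives (4*w + 2*x) dx ∧ dz ∧ dw
  d(-2*w*x + y^2 - 3*y*z) includes (∂/∂x)(-2*w*x + y^2 - 3*y*z) dx = (-2*w) dx, which multiplied by dz ∧ dw gives (-2*w) dx ∧ dz ∧ dw
  d(-2*w*x + y^2 - 3*y*z) includes (∂/∂y)(-2*w*x + y^2 - 3*y*z) dy = (2*y - 3*z) dy, which multiplied by dz ∧ dw gives (2*y - 3*z) dy ∧ dz ∧ dw
Collecting like 3-forms: d(omega) = (-6*w + x) dx ∧ dy ∧ dw + (2*w + 2*x) dx ∧ dz ∧ dw + (2*y - 3*z) dy ∧ dz ∧ dw.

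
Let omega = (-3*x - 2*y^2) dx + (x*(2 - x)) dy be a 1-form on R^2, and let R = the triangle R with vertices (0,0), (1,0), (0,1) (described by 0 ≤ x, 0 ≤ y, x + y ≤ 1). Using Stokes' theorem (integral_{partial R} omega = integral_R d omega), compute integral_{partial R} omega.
integral_(partial R) omega = 4/3

Stokes: integral_partial_R omega = integral_R d omega with d omega = (∂Q/∂x - ∂P/∂y) dx ∧ dy.
  ∂Q/∂x = 2 - 2*x
  ∂P/∂y = -4*y
  integrand = ∂Q/∂x - ∂P/∂y = -2*x + 4*y + 2.
Integrating over R: integral_0^1 integral_0^{1-x} (-2*x + 4*y + 2) dy dx = 4/3.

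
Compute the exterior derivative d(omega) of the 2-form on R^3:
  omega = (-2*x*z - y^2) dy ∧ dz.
d(omega) = (-2*z) dx ∧ dy ∧ dz

For a 2-form omega = sum_{i<j} g_{ij} dx_i ∧ dx_j, the exterior derivative is
  d(omega) = sum_{i<j} d(g_{ij}) ∧ dx_i ∧ dx_j = sum_{i<j, k} (∂g_{ij}/∂x_k) dx_k ∧ dx_i ∧ dx_j.
Expand each term, using dx_k ∧ dx_i ∧ dx_j = sgn(permutation) dx_{(a)} ∧ dx_{(b)} ∧ dx_{(c)} with (a < b < c) sorted:
  d(-2*x*z - y^2) includes (∂/∂x)(-2*x*z - y^2) dx = (-2*z) dx, which multiplied by dy ∧ dz gives (-2*z) dx ∧ dy ∧ dz
Collecting like 3-forms: d(omega) = (-2*z) dx ∧ dy ∧ dz.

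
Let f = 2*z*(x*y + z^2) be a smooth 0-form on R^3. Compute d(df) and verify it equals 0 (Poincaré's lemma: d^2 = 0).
d(df) = 0

Step 1: df = sum_i (∂f/∂x_i) dx_i = (2*y*z) dx + (2*x*z) dy + (2*x*y + 6*z^2) dz.
Step 2: Apply d again. Using the 1-form formula, the coefficient of dx ∧ dy in d(df) is ∂^2 f/∂x ∂y - ∂^2 f/∂y ∂x = (2*z) - (2*z) = 0 (equality of mixed partials for smooth f).
Similarly for dx ∧ dz and dy ∧ dz — all coefficients vanish. So d(df) = 0.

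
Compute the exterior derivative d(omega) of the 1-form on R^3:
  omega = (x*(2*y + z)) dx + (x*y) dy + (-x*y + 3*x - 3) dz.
d(omega) = (-2*x + y) dx ∧ dy + (-x - y + 3) dx ∧ dz + (-x) dy ∧ dz

For a 1-form omega = sum_i f_i dx_i, the exterior derivative is
  d(omega) = sum_{i < j} (∂f_j/∂x_i - ∂f_i/∂x_j) dx_i ∧ dx_j.
  coefficient of dx ∧ dy: ∂f_2/∂x - ∂f_1/∂y = ∂(x*y)/∂x - ∂(x*(2*y + z))/∂y = -2*x + y
  coefficient of dx ∧ dz: ∂f_3/∂x - ∂f_1/∂z = ∂(-x*y + 3*x - 3)/∂x - ∂(x*(2*y + z))/∂z = -x - y + 3
  coefficient of dy ∧ dz: ∂f_3/∂y - ∂f_2/∂z = ∂(-x*y + 3*x - 3)/∂y - ∂(x*y)/∂z = -x
Assembling: d(omega) = (-2*x + y) dx ∧ dy + (-x - y + 3) dx ∧ dz + (-x) dy ∧ dz.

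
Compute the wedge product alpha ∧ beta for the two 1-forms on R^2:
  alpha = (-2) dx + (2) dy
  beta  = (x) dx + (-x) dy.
alpha ∧ beta = 0

Distribute the wedge, using dx_i ∧ dx_j = -dx_j ∧ dx_i and dx_i ∧ dx_i = 0. For each pair (i, j) with i < j, the coefficient of dx_i ∧ dx_j in alpha ∧ beta is (alpha_i * beta_j - alpha_j * beta_i). Collecting: alpha ∧ beta = 0.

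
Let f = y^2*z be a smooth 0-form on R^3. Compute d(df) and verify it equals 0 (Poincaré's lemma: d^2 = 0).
d(df) = 0

Step 1: df = sum_i (∂f/∂x_i) dx_i = (0) dx + (2*y*z) dy + (y^2) dz.
Step 2: Apply d again. Using the 1-form formula, the coefficient of dx ∧ dy in d(df) is ∂^2 f/∂x ∂y - ∂^2 f/∂y ∂x = (0) - (0) = 0 (equality of mixed partials for smooth f).
Similarly for dx ∧ dz and dy ∧ dz — all coefficients vanish. So d(df) = 0.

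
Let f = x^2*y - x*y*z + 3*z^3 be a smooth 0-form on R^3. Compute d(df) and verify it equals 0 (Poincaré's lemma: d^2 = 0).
d(df) = 0

Step 1: df = sum_i (∂f/∂x_i) dx_i = (y*(2*x - z)) dx + (x*(x - z)) dy + (-x*y + 9*z^2) dz.
Step 2: Apply d again. Using the 1-form formula, the coefficient of dx ∧ dy in d(df) is ∂^2 f/∂x ∂y - ∂^2 f/∂y ∂x = (2*x - z) - (2*x - z) = 0 (equality of mixed partials for smooth f).
Similarly for dx ∧ dz and dy ∧ dz — all coefficients vanish. So d(df) = 0.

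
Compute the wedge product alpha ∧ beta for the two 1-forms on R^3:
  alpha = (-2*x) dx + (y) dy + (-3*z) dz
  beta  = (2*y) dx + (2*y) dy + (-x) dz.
alpha ∧ beta = (-2*y*(2*x + y)) dx ∧ dy + (2*x^2 + 6*y*z) dx ∧ dz + (y*(-x + 6*z)) dy ∧ dz

Distribute the wedge, using dx_i ∧ dx_j = -dx_j ∧ dx_i and dx_i ∧ dx_i = 0. For each pair (i, j) with i < j, the coefficient of dx_i ∧ dx_j in alpha ∧ beta is (alpha_i * beta_j - alpha_j * beta_i). Collecting: alpha ∧ beta = (-2*y*(2*x + y)) dx ∧ dy + (2*x^2 + 6*y*z) dx ∧ dz + (y*(-x + 6*z)) dy ∧ dz.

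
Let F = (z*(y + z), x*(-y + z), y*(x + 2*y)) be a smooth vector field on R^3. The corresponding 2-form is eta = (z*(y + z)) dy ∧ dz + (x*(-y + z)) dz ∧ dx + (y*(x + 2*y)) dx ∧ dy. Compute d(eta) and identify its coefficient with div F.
d(eta) = (-x) dx ∧ dy ∧ dz; div F = -x

For a 2-form in R^3 of the form above, applying d gives a 3-form with coefficient ∂P/∂x + ∂Q/∂y + ∂R/∂z:
  ∂P/∂x = 0
  ∂Q/∂y = -x
  ∂R/∂z = 0
Sum = -x, which is exactly div F.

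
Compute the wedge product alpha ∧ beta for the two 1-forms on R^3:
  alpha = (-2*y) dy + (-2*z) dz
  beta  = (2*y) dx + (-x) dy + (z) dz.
alpha ∧ beta = (4*y^2) dx ∧ dy + (-2*z*(x + y)) dy ∧ dz + (4*y*z) dx ∧ dz

Distribute the wedge, using dx_i ∧ dx_j = -dx_j ∧ dx_i and dx_i ∧ dx_i = 0. For each pair (i, j) with i < j, the coefficient of dx_i ∧ dx_j in alpha ∧ beta is (alpha_i * beta_j - alpha_j * beta_i). Collecting: alpha ∧ beta = (4*y^2) dx ∧ dy + (-2*z*(x + y)) dy ∧ dz + (4*y*z) dx ∧ dz.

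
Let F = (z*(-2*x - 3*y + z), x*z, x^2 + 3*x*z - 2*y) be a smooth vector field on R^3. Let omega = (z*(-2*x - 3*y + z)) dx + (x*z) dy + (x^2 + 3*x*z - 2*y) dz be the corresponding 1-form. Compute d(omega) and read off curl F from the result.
d(omega) = (-x - 2) dy ∧ dz + (-4*x - 3*y - z) dz ∧ dx + (4*z) dx ∧ dy; curl F = (-x - 2, -4*x - 3*y - z, 4*z)

d omega = sum_{i<j} (∂f_j/∂x_i - ∂f_i/∂x_j) dx_i ∧ dx_j. Under the identification (dy ∧ dz, dz ∧ dx, dx ∧ dy) ↔ (e_x, e_y, e_z), the coefficients are exactly the components of curl F. Compute:
  ∂R/∂y - ∂Q/∂z = (-2) - (x) = -x - 2
  ∂P/∂z - ∂R/∂x = (-2*x - 3*y + 2*z) - (2*x + 3*z) = -4*x - 3*y - z
  ∂Q/∂x - ∂P/∂y = (z) - (-3*z) = 4*z.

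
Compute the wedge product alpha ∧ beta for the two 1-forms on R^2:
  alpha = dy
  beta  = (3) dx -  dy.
alpha ∧ beta = (-3) dx ∧ dy

Distribute the wedge, using dx_i ∧ dx_j = -dx_j ∧ dx_i and dx_i ∧ dx_i = 0. For each pair (i, j) with i < j, the coefficient of dx_i ∧ dx_j in alpha ∧ beta is (alpha_i * beta_j - alpha_j * beta_i). Collecting: alpha ∧ beta = (-3) dx ∧ dy.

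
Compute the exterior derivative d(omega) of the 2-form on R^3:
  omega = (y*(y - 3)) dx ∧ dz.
d(omega) = (3 - 2*y) dx ∧ dy ∧ dz

For a 2-form omega = sum_{i<j} g_{ij} dx_i ∧ dx_j, the exterior derivative is
  d(omega) = sum_{i<j} d(g_{ij}) ∧ dx_i ∧ dx_j = sum_{i<j, k} (∂g_{ij}/∂x_k) dx_k ∧ dx_i ∧ dx_j.
Expand each term, using dx_k ∧ dx_i ∧ dx_j = sgn(permutation) dx_{(a)} ∧ dx_{(b)} ∧ dx_{(c)} with (a < b < c) sorted:
  d(y*(y - 3)) includes (∂/∂y)(y*(y - 3)) dy = (2*y - 3) dy, which multiplied by dx ∧ dz gives (3 - 2*y) dx ∧ dy ∧ dz
Collecting like 3-forms: d(omega) = (3 - 2*y) dx ∧ dy ∧ dz.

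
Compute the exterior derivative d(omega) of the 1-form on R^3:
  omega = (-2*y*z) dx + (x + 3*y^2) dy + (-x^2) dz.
d(omega) = (2*z + 1) dx ∧ dy + (-2*x + 2*y) dx ∧ dz

For a 1-form omega = sum_i f_i dx_i, the exterior derivative is
  d(omega) = sum_{i < j} (∂f_j/∂x_i - ∂f_i/∂x_j) dx_i ∧ dx_j.
  coefficient of dx ∧ dy: ∂f_2/∂x - ∂f_1/∂y = ∂(x + 3*y^2)/∂x - ∂(-2*y*z)/∂y = 2*z + 1
  coefficient of dx ∧ dz: ∂f_3/∂x - ∂f_1/∂z = ∂(-x^2)/∂x - ∂(-2*y*z)/∂z = -2*x + 2*y
Assembling: d(omega) = (2*z + 1) dx ∧ dy + (-2*x + 2*y) dx ∧ dz.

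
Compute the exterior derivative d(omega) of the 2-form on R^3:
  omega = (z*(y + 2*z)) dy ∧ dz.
d(omega) = 0

For a 2-form omega = sum_{i<j} g_{ij} dx_i ∧ dx_j, the exterior derivative is
  d(omega) = sum_{i<j} d(g_{ij}) ∧ dx_i ∧ dx_j = sum_{i<j, k} (∂g_{ij}/∂x_k) dx_k ∧ dx_i ∧ dx_j.
Expand each term, using dx_k ∧ dx_i ∧ dx_j = sgn(permutation) dx_{(a)} ∧ dx_{(b)} ∧ dx_{(c)} with (a < b < c) sorted:

Collecting like 3-forms: d(omega) = 0.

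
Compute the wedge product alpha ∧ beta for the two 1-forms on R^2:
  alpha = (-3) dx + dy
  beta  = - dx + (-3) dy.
alpha ∧ beta = (10) dx ∧ dy

Distribute the wedge, using dx_i ∧ dx_j = -dx_j ∧ dx_i and dx_i ∧ dx_i = 0. For each pair (i, j) with i < j, the coefficient of dx_i ∧ dx_j in alpha ∧ beta is (alpha_i * beta_j - alpha_j * beta_i). Collecting: alpha ∧ beta = (10) dx ∧ dy.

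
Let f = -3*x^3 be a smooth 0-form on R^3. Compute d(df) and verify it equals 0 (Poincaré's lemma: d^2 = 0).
d(df) = 0

Step 1: df = sum_i (∂f/∂x_i) dx_i = (-9*x^2) dx + (0) dy + (0) dz.
Step 2: Apply d again. Using the 1-form formula, the coefficient of dx ∧ dy in d(df) is ∂^2 f/∂x ∂y - ∂^2 f/∂y ∂x = (0) - (0) = 0 (equality of mixed partials for smooth f).
Similarly for dx ∧ dz and dy ∧ dz — all coefficients vanish. So d(df) = 0.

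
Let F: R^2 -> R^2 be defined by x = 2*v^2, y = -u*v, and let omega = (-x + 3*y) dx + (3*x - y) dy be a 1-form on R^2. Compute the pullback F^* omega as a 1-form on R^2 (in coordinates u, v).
F^* omega = (v^2*(-u - 6*v)) du + (v*(-u^2 - 18*u*v - 8*v^2)) dv

Using F^*(f dg) = (f ∘ F) d(g ∘ F), substitute each coordinate x_i by F_i(u, v) in f_i, and replace dx_i by d F_i = (∂F_i/∂u) du + (∂F_i/∂v) dv.
  For the x component: f_1(F) = v*(-3*u - 2*v); d F_1 = (0) du + (4*v) dv
  For the y component: f_2(F) = v*(u + 6*v); d F_2 = (-v) du + (-u) dv
Combining and collecting du, dv coefficients:
  coeff of du: v^2*(-u - 6*v)
  coeff of dv: v*(-u^2 - 18*u*v - 8*v^2)
F^* omega = (v^2*(-u - 6*v)) du + (v*(-u^2 - 18*u*v - 8*v^2)) dv.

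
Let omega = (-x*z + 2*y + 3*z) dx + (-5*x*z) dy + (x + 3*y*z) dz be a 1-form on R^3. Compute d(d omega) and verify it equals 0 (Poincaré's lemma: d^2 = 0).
d(d omega) = 0

Step 1: d omega = sum_{i<j} (∂f_j/∂x_i - ∂f_i/∂x_j) dx_i ∧ dx_j:
  coeff of dx ∧ dy: -5*z - 2
  coeff of dx ∧ dz: x - 2
  coeff of dy ∧ dz: 5*x + 3*z
Step 2: Apply d again to each 2-form coefficient. The only possible 3-form in R^3 is dx ∧ dy ∧ dz, with coefficient
  ∂(coeff of dy∧dz)/∂x - ∂(coeff of dx∧dz)/∂y + ∂(coeff of dx∧dy)/∂z
  = ∂/∂x (5*x + 3*z) - ∂/∂y (x - 2) + ∂/∂z (-5*z - 2).
Each of these terms simplifies to sums of mixed partials that cancel in pairs. The result is 0 (by equality of mixed partials for smooth functions — Schwarz / Clairaut).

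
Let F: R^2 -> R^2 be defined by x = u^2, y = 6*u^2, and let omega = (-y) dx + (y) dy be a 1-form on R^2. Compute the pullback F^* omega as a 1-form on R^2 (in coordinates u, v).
F^* omega = (60*u^3) du

Using F^*(f dg) = (f ∘ F) d(g ∘ F), substitute each coordinate x_i by F_i(u, v) in f_i, and replace dx_i by d F_i = (∂F_i/∂u) du + (∂F_i/∂v) dv.
  For the x component: f_1(F) = -6*u^2; d F_1 = (2*u) du + (0) dv
  For the y component: f_2(F) = 6*u^2; d F_2 = (12*u) du + (0) dv
Combining and collecting du, dv coefficients:
  coeff of du: 60*u^3
  coeff of dv: 0
F^* omega = (60*u^3) du.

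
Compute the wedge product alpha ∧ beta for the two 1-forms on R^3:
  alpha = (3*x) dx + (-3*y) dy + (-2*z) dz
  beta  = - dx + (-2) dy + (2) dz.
alpha ∧ beta = (-6*x - 3*y) dx ∧ dy + (6*x - 2*z) dx ∧ dz + (-6*y - 4*z) dy ∧ dz

Distribute the wedge, using dx_i ∧ dx_j = -dx_j ∧ dx_i and dx_i ∧ dx_i = 0. For each pair (i, j) with i < j, the coefficient of dx_i ∧ dx_j in alpha ∧ beta is (alpha_i * beta_j - alpha_j * beta_i). Collecting: alpha ∧ beta = (-6*x - 3*y) dx ∧ dy + (6*x - 2*z) dx ∧ dz + (-6*y - 4*z) dy ∧ dz.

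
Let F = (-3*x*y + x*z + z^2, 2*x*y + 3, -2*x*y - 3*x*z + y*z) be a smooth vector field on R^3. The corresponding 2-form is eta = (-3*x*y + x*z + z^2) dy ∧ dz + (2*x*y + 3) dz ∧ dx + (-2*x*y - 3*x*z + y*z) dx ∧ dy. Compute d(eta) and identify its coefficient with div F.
d(eta) = (-x - 2*y + z) dx ∧ dy ∧ dz; div F = -x - 2*y + z

For a 2-form in R^3 of the form above, applying d gives a 3-form with coefficient ∂P/∂x + ∂Q/∂y + ∂R/∂z:
  ∂P/∂x = -3*y + z
  ∂Q/∂y = 2*x
  ∂R/∂z = -3*x + y
Sum = -x - 2*y + z, which is exactly div F.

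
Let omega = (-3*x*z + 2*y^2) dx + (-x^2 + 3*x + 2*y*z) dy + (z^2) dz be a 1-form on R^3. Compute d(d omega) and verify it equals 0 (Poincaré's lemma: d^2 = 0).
d(d omega) = 0

Step 1: d omega = sum_{i<j} (∂f_j/∂x_i - ∂f_i/∂x_j) dx_i ∧ dx_j:
  coeff of dx ∧ dy: -2*x - 4*y + 3
  coeff of dx ∧ dz: 3*x
  coeff of dy ∧ dz: -2*y
Step 2: Apply d again to each 2-form coefficient. The only possible 3-form in R^3 is dx ∧ dy ∧ dz, with coefficient
  ∂(coeff of dy∧dz)/∂x - ∂(coeff of dx∧dz)/∂y + ∂(coeff of dx∧dy)/∂z
  = ∂/∂x (-2*y) - ∂/∂y (3*x) + ∂/∂z (-2*x - 4*y + 3).
Each of these terms simplifies to sums of mixed partials that cancel in pairs. The result is 0 (by equality of mixed partials for smooth functions — Schwarz / Clairaut).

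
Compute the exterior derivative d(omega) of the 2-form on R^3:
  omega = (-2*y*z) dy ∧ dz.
d(omega) = 0

For a 2-form omega = sum_{i<j} g_{ij} dx_i ∧ dx_j, the exterior derivative is
  d(omega) = sum_{i<j} d(g_{ij}) ∧ dx_i ∧ dx_j = sum_{i<j, k} (∂g_{ij}/∂x_k) dx_k ∧ dx_i ∧ dx_j.
Expand each term, using dx_k ∧ dx_i ∧ dx_j = sgn(permutation) dx_{(a)} ∧ dx_{(b)} ∧ dx_{(c)} with (a < b < c) sorted:

Collecting like 3-forms: d(omega) = 0.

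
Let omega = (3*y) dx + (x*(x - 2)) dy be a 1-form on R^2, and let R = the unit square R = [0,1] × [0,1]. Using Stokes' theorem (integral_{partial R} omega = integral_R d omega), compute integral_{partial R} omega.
integral_(partial R) omega = -4

Stokes: integral_partial_R omega = integral_R d omega with d omega = (∂Q/∂x - ∂P/∂y) dx ∧ dy.
  ∂Q/∂x = 2*x - 2
  ∂P/∂y = 3
  integrand = ∂Q/∂x - ∂P/∂y = 2*x - 5.
Integrating over R: integral_0^1 integral_0^1 (2*x - 5) dx dy = -4.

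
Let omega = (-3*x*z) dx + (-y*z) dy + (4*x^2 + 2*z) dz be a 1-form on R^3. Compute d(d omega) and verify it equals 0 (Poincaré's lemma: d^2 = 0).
d(d omega) = 0

Step 1: d omega = sum_{i<j} (∂f_j/∂x_i - ∂f_i/∂x_j) dx_i ∧ dx_j:
  coeff of dx ∧ dy: 0
  coeff of dx ∧ dz: 11*x
  coeff of dy ∧ dz: y
Step 2: Apply d again to each 2-form coefficient. The only possible 3-form in R^3 is dx ∧ dy ∧ dz, with coefficient
  ∂(coeff of dy∧dz)/∂x - ∂(coeff of dx∧dz)/∂y + ∂(coeff of dx∧dy)/∂z
  = ∂/∂x (y) - ∂/∂y (11*x) + ∂/∂z (0).
Each of these terms simplifies to sums of mixed partials that cancel in pairs. The result is 0 (by equality of mixed partials for smooth functions — Schwarz / Clairaut).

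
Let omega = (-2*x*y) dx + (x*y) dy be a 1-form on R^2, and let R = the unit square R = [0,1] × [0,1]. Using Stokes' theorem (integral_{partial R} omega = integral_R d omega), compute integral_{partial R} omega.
integral_(partial R) omega = 3/2

Stokes: integral_partial_R omega = integral_R d omega with d omega = (∂Q/∂x - ∂P/∂y) dx ∧ dy.
  ∂Q/∂x = y
  ∂P/∂y = -2*x
  integrand = ∂Q/∂x - ∂P/∂y = 2*x + y.
Integrating over R: integral_0^1 integral_0^1 (2*x + y) dx dy = 3/2.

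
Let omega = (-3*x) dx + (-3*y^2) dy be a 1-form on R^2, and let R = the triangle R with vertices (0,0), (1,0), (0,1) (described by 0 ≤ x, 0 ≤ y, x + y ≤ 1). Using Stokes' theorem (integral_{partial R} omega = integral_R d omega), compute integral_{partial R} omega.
integral_(partial R) omega = 0

Stokes: integral_partial_R omega = integral_R d omega with d omega = (∂Q/∂x - ∂P/∂y) dx ∧ dy.
  ∂Q/∂x = 0
  ∂P/∂y = 0
  integrand = ∂Q/∂x - ∂P/∂y = 0.
Integrating over R: integral_0^1 integral_0^{1-x} (0) dy dx = 0.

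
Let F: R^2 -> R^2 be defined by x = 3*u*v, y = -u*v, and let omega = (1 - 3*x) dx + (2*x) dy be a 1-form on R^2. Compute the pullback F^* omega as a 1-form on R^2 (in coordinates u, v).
F^* omega = (3*v*(-11*u*v + 1)) du + (3*u*(-11*u*v + 1)) dv

Using F^*(f dg) = (f ∘ F) d(g ∘ F), substitute each coordinate x_i by F_i(u, v) in f_i, and replace dx_i by d F_i = (∂F_i/∂u) du + (∂F_i/∂v) dv.
  For the x component: f_1(F) = -9*u*v + 1; d F_1 = (3*v) du + (3*u) dv
  For the y component: f_2(F) = 6*u*v; d F_2 = (-v) du + (-u) dv
Combining and collecting du, dv coefficients:
  coeff of du: 3*v*(-11*u*v + 1)
  coeff of dv: 3*u*(-11*u*v + 1)
F^* omega = (3*v*(-11*u*v + 1)) du + (3*u*(-11*u*v + 1)) dv.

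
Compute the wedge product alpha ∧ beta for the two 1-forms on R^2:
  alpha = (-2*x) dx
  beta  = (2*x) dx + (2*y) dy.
alpha ∧ beta = (-4*x*y) dx ∧ dy

Distribute the wedge, using dx_i ∧ dx_j = -dx_j ∧ dx_i and dx_i ∧ dx_i = 0. For each pair (i, j) with i < j, the coefficient of dx_i ∧ dx_j in alpha ∧ beta is (alpha_i * beta_j - alpha_j * beta_i). Collecting: alpha ∧ beta = (-4*x*y) dx ∧ dy.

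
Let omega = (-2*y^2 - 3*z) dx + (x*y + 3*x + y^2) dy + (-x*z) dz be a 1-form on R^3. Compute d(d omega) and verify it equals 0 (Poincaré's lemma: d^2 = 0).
d(d omega) = 0

Step 1: d omega = sum_{i<j} (∂f_j/∂x_i - ∂f_i/∂x_j) dx_i ∧ dx_j:
  coeff of dx ∧ dy: 5*y + 3
  coeff of dx ∧ dz: 3 - z
  coeff of dy ∧ dz: 0
Step 2: Apply d again to each 2-form coefficient. The only possible 3-form in R^3 is dx ∧ dy ∧ dz, with coefficient
  ∂(coeff of dy∧dz)/∂x - ∂(coeff of dx∧dz)/∂y + ∂(coeff of dx∧dy)/∂z
  = ∂/∂x (0) - ∂/∂y (3 - z) + ∂/∂z (5*y + 3).
Each of these terms simplifies to sums of mixed partials that cancel in pairs. The result is 0 (by equality of mixed partials for smooth functions — Schwarz / Clairaut).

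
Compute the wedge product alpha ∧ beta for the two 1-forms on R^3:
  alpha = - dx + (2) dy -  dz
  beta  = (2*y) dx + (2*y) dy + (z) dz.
alpha ∧ beta = (-6*y) dx ∧ dy + (2*y - z) dx ∧ dz + (2*y + 2*z) dy ∧ dz

Distribute the wedge, using dx_i ∧ dx_j = -dx_j ∧ dx_i and dx_i ∧ dx_i = 0. For each pair (i, j) with i < j, the coefficient of dx_i ∧ dx_j in alpha ∧ beta is (alpha_i * beta_j - alpha_j * beta_i). Collecting: alpha ∧ beta = (-6*y) dx ∧ dy + (2*y - z) dx ∧ dz + (2*y + 2*z) dy ∧ dz.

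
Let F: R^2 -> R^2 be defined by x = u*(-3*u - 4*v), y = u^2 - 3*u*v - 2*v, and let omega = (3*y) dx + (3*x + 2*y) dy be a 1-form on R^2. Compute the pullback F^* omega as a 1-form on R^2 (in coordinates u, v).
F^* omega = (-32*u^3 + 27*u^2*v + 90*u*v^2 + 28*u*v + 36*v^2) du + (9*u^3 + 90*u^2*v + 14*u^2 + 72*u*v + 8*v) dv

Using F^*(f dg) = (f ∘ F) d(g ∘ F), substitute each coordinate x_i by F_i(u, v) in f_i, and replace dx_i by d F_i = (∂F_i/∂u) du + (∂F_i/∂v) dv.
  For the x component: f_1(F) = 3*u^2 - 9*u*v - 6*v; d F_1 = (-6*u - 4*v) du + (-4*u) dv
  For the y component: f_2(F) = -7*u^2 - 18*u*v - 4*v; d F_2 = (2*u - 3*v) du + (-3*u - 2) dv
Combining and collecting du, dv coefficients:
  coeff of du: -32*u^3 + 27*u^2*v + 90*u*v^2 + 28*u*v + 36*v^2
  coeff of dv: 9*u^3 + 90*u^2*v + 14*u^2 + 72*u*v + 8*v
F^* omega = (-32*u^3 + 27*u^2*v + 90*u*v^2 + 28*u*v + 36*v^2) du + (9*u^3 + 90*u^2*v + 14*u^2 + 72*u*v + 8*v) dv.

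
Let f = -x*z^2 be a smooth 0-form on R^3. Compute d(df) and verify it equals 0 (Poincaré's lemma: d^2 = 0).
d(df) = 0

Step 1: df = sum_i (∂f/∂x_i) dx_i = (-z^2) dx + (0) dy + (-2*x*z) dz.
Step 2: Apply d again. Using the 1-form formula, the coefficient of dx ∧ dy in d(df) is ∂^2 f/∂x ∂y - ∂^2 f/∂y ∂x = (0) - (0) = 0 (equality of mixed partials for smooth f).
Similarly for dx ∧ dz and dy ∧ dz — all coefficients vanish. So d(df) = 0.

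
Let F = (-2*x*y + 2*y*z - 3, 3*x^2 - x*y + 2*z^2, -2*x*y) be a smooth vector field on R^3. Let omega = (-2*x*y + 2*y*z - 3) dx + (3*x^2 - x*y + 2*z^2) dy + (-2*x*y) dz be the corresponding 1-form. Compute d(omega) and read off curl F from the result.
d(omega) = (-2*x - 4*z) dy ∧ dz + (4*y) dz ∧ dx + (8*x - y - 2*z) dx ∧ dy; curl F = (-2*x - 4*z, 4*y, 8*x - y - 2*z)

d omega = sum_{i<j} (∂f_j/∂x_i - ∂f_i/∂x_j) dx_i ∧ dx_j. Under the identification (dy ∧ dz, dz ∧ dx, dx ∧ dy) ↔ (e_x, e_y, e_z), the coefficients are exactly the components of curl F. Compute:
  ∂R/∂y - ∂Q/∂z = (-2*x) - (4*z) = -2*x - 4*z
  ∂P/∂z - ∂R/∂x = (2*y) - (-2*y) = 4*y
  ∂Q/∂x - ∂P/∂y = (6*x - y) - (-2*x + 2*z) = 8*x - y - 2*z.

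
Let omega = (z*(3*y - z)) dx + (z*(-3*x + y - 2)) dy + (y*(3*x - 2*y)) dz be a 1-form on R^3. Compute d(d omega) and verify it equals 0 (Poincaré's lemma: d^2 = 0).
d(d omega) = 0

Step 1: d omega = sum_{i<j} (∂f_j/∂x_i - ∂f_i/∂x_j) dx_i ∧ dx_j:
  coeff of dx ∧ dy: -6*z
  coeff of dx ∧ dz: 2*z
  coeff of dy ∧ dz: 6*x - 5*y + 2
Step 2: Apply d again to each 2-form coefficient. The only possible 3-form in R^3 is dx ∧ dy ∧ dz, with coefficient
  ∂(coeff of dy∧dz)/∂x - ∂(coeff of dx∧dz)/∂y + ∂(coeff of dx∧dy)/∂z
  = ∂/∂x (6*x - 5*y + 2) - ∂/∂y (2*z) + ∂/∂z (-6*z).
Each of these terms simplifies to sums of mixed partials that cancel in pairs. The result is 0 (by equality of mixed partials for smooth functions — Schwarz / Clairaut).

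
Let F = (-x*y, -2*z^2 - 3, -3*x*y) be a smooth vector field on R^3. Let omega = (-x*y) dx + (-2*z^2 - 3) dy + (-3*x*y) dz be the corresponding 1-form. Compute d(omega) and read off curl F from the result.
d(omega) = (-3*x + 4*z) dy ∧ dz + (3*y) dz ∧ dx + (x) dx ∧ dy; curl F = (-3*x + 4*z, 3*y, x)

d omega = sum_{i<j} (∂f_j/∂x_i - ∂f_i/∂x_j) dx_i ∧ dx_j. Under the identification (dy ∧ dz, dz ∧ dx, dx ∧ dy) ↔ (e_x, e_y, e_z), the coefficients are exactly the components of curl F. Compute:
  ∂R/∂y - ∂Q/∂z = (-3*x) - (-4*z) = -3*x + 4*z
  ∂P/∂z - ∂R/∂x = (0) - (-3*y) = 3*y
  ∂Q/∂x - ∂P/∂y = (0) - (-x) = x.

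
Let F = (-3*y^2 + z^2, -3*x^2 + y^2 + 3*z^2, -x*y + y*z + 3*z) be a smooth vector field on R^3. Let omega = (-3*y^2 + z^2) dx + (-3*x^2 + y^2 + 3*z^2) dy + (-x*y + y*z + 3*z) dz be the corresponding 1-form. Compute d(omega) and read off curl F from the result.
d(omega) = (-x - 5*z) dy ∧ dz + (y + 2*z) dz ∧ dx + (-6*x + 6*y) dx ∧ dy; curl F = (-x - 5*z, y + 2*z, -6*x + 6*y)

d omega = sum_{i<j} (∂f_j/∂x_i - ∂f_i/∂x_j) dx_i ∧ dx_j. Under the identification (dy ∧ dz, dz ∧ dx, dx ∧ dy) ↔ (e_x, e_y, e_z), the coefficients are exactly the components of curl F. Compute:
  ∂R/∂y - ∂Q/∂z = (-x + z) - (6*z) = -x - 5*z
  ∂P/∂z - ∂R/∂x = (2*z) - (-y) = y + 2*z
  ∂Q/∂x - ∂P/∂y = (-6*x) - (-6*y) = -6*x + 6*y.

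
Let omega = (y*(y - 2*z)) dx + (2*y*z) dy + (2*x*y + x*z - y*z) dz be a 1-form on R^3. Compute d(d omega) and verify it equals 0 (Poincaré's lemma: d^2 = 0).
d(d omega) = 0

Step 1: d omega = sum_{i<j} (∂f_j/∂x_i - ∂f_i/∂x_j) dx_i ∧ dx_j:
  coeff of dx ∧ dy: -2*y + 2*z
  coeff of dx ∧ dz: 4*y + z
  coeff of dy ∧ dz: 2*x - 2*y - z
Step 2: Apply d again to each 2-form coefficient. The only possible 3-form in R^3 is dx ∧ dy ∧ dz, with coefficient
  ∂(coeff of dy∧dz)/∂x - ∂(coeff of dx∧dz)/∂y + ∂(coeff of dx∧dy)/∂z
  = ∂/∂x (2*x - 2*y - z) - ∂/∂y (4*y + z) + ∂/∂z (-2*y + 2*z).
Each of these terms simplifies to sums of mixed partials that cancel in pairs. The result is 0 (by equality of mixed partials for smooth functions — Schwarz / Clairaut).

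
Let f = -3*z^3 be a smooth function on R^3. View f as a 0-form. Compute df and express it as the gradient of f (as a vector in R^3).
df = (0) dx + (0) dy + (-9*z^2) dz; grad f = (0, 0, -9*z^2)

For a 0-form f, d f = (∂f/∂x) dx + (∂f/∂y) dy + (∂f/∂z) dz. The components of the vector representation are exactly the entries of grad f in Cartesian coordinates:
  ∂f/∂x = 0
  ∂f/∂y = 0
  ∂f/∂z = -9*z^2.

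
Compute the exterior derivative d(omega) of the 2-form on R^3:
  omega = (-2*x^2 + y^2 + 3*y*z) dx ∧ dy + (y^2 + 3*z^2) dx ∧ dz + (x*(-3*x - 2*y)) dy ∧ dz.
d(omega) = (-6*x - y) dx ∧ dy ∧ dz

For a 2-form omega = sum_{i<j} g_{ij} dx_i ∧ dx_j, the exterior derivative is
  d(omega) = sum_{i<j} d(g_{ij}) ∧ dx_i ∧ dx_j = sum_{i<j, k} (∂g_{ij}/∂x_k) dx_k ∧ dx_i ∧ dx_j.
Expand each term, using dx_k ∧ dx_i ∧ dx_j = sgn(permutation) dx_{(a)} ∧ dx_{(b)} ∧ dx_{(c)} with (a < b < c) sorted:
  d(-2*x^2 + y^2 + 3*y*z) includes (∂/∂z)(-2*x^2 + y^2 + 3*y*z) dz = (3*y) dz, which multiplied by dx ∧ dy gives (3*y) dx ∧ dy ∧ dz
  d(y^2 + 3*z^2) includes (∂/∂y)(y^2 + 3*z^2) dy = (2*y) dy, which multiplied by dx ∧ dz gives (-2*y) dx ∧ dy ∧ dz
  d(x*(-3*x - 2*y)) includes (∂/∂x)(x*(-3*x - 2*y)) dx = (-6*x - 2*y) dx, which multiplied by dy ∧ dz gives (-6*x - 2*y) dx ∧ dy ∧ dz
Collecting like 3-forms: d(omega) = (-6*x - y) dx ∧ dy ∧ dz.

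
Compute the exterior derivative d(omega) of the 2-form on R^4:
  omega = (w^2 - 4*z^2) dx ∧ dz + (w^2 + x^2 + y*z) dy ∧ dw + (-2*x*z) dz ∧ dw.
d(omega) = (2*w - 2*z) dx ∧ dz ∧ dw + (2*x) dx ∧ dy ∧ dw + (-y) dy ∧ dz ∧ dw

For a 2-form omega = sum_{i<j} g_{ij} dx_i ∧ dx_j, the exterior derivative is
  d(omega) = sum_{i<j} d(g_{ij}) ∧ dx_i ∧ dx_j = sum_{i<j, k} (∂g_{ij}/∂x_k) dx_k ∧ dx_i ∧ dx_j.
Expand each term, using dx_k ∧ dx_i ∧ dx_j = sgn(permutation) dx_{(a)} ∧ dx_{(b)} ∧ dx_{(c)} with (a < b < c) sorted:
  d(w^2 - 4*z^2) includes (∂/∂w)(w^2 - 4*z^2) dw = (2*w) dw, which multiplied by dx ∧ dz gives (2*w) dx ∧ dz ∧ dw
  d(w^2 + x^2 + y*z) includes (∂/∂x)(w^2 + x^2 + y*z) dx = (2*x) dx, which multiplied by dy ∧ dw gives (2*x) dx ∧ dy ∧ dw
  d(w^2 + x^2 + y*z) includes (∂/∂z)(w^2 + x^2 + y*z) dz = (y) dz, which multiplied by dy ∧ dw gives (-y) dy ∧ dz ∧ dw
  d(-2*x*z) includes (∂/∂x)(-2*x*z) dx = (-2*z) dx, which multiplied by dz ∧ dw gives (-2*z) dx ∧ dz ∧ dw
Collecting like 3-forms: d(omega) = (2*w - 2*z) dx ∧ dz ∧ dw + (2*x) dx ∧ dy ∧ dw + (-y) dy ∧ dz ∧ dw.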